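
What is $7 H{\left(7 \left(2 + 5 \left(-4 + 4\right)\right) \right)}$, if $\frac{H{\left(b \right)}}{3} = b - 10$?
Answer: $84$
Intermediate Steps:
$H{\left(b \right)} = -30 + 3 b$ ($H{\left(b \right)} = 3 \left(b - 10\right) = 3 \left(-10 + b\right) = -30 + 3 b$)
$7 H{\left(7 \left(2 + 5 \left(-4 + 4\right)\right) \right)} = 7 \left(-30 + 3 \cdot 7 \left(2 + 5 \left(-4 + 4\right)\right)\right) = 7 \left(-30 + 3 \cdot 7 \left(2 + 5 \cdot 0\right)\right) = 7 \left(-30 + 3 \cdot 7 \left(2 + 0\right)\right) = 7 \left(-30 + 3 \cdot 7 \cdot 2\right) = 7 \left(-30 + 3 \cdot 14\right) = 7 \left(-30 + 42\right) = 7 \cdot 12 = 84$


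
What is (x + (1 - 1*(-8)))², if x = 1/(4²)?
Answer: 21025/256 ≈ 82.129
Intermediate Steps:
x = 1/16 ≈ 0.062500
(x + (1 - 1*(-8)))² = (1/16 + (1 - 1*(-8)))² = (1/16 + (1 + 8))² = (1/16 + 9)² = (145/16)² = 21025/256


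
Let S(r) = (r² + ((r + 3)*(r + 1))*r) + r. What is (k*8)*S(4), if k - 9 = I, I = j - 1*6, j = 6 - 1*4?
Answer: 6400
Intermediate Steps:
j = 2 (j = 6 - 4 = 2)
I = -4 (I = 2 - 1*6 = 2 - 6 = -4)
S(r) = r + r² + r*(1 + r)*(3 + r) (S(r) = (r² + ((3 + r)*(1 + r))*r) + r = (r² + ((1 + r)*(3 + r))*r) + r = (r² + r*(1 + r)*(3 + r)) + r = r + r² + r*(1 + r)*(3 + r))
k = 5 (k = 9 - 4 = 5)
(k*8)*S(4) = (5*8)*(4*(4 + 4² + 5*4)) = 40*(4*(4 + 16 + 20)) = 40*(4*40) = 40*160 = 6400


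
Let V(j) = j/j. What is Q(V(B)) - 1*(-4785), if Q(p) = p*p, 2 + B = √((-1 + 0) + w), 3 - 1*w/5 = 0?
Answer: 4786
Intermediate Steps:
w = 15 (w = 15 - 5*0 = 15 + 0 = 15)
B = -2 + √14 (B = -2 + √((-1 + 0) + 15) = -2 + √(-1 + 15) = -2 + √14 ≈ 1.7417)
V(j) = 1
Q(p) = p²
Q(V(B)) - 1*(-4785) = 1² - 1*(-4785) = 1 + 4785 = 4786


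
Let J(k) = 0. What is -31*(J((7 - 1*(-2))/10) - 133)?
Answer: 4123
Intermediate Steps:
-31*(J((7 - 1*(-2))/10) - 133) = -31*(0 - 133) = -31*(-133) = 4123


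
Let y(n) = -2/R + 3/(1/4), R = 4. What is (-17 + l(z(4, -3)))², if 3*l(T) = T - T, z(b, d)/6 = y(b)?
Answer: 289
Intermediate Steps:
y(n) = 23/2 (y(n) = -2/4 + 3/(1/4) = -2*¼ + 3/(¼) = -½ + 3*4 = -½ + 12 = 23/2)
z(b, d) = 69 (z(b, d) = 6*(23/2) = 69)
l(T) = 0 (l(T) = (T - T)/3 = (⅓)*0 = 0)
(-17 + l(z(4, -3)))² = (-17 + 0)² = (-17)² = 289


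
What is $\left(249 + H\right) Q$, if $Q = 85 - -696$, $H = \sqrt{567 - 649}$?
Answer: $194469 + 781 i \sqrt{82} \approx 1.9447 \cdot 10^{5} + 7072.3 i$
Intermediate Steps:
$H = i \sqrt{82}$ ($H = \sqrt{-82} = i \sqrt{82} \approx 9.0554 i$)
$Q = 781$ ($Q = 85 + 696 = 781$)
$\left(249 + H\right) Q = \left(249 + i \sqrt{82}\right) 781 = 194469 + 781 i \sqrt{82}$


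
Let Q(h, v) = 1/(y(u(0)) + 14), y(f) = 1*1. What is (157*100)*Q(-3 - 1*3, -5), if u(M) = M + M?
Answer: 3140/3 ≈ 1046.7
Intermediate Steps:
u(M) = 2*M
y(f) = 1
Q(h, v) = 1/15 (Q(h, v) = 1/(1 + 14) = 1/15)
(157*100)*Q(-3 - 1*3, -5) = (157*100)*(1/15) = 15700*(1/15) = 3140/3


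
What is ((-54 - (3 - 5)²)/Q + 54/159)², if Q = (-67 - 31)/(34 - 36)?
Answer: 4804864/6744409 ≈ 0.71242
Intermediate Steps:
Q = 49 (Q = -98/(-2) = -98*(-½) = 49)
((-54 - (3 - 5)²)/Q + 54/159)² = ((-54 - (3 - 5)²)/49 + 54/159)² = ((-54 - 1*(-2)²)*(1/49) + 54*(1/159))² = ((-54 - 1*4)*(1/49) + 18/53)² = ((-54 - 4)*(1/49) + 18/53)² = (-58*1/49 + 18/53)² = (-58/49 + 18/53)² = (-2192/2597)² = 4804864/6744409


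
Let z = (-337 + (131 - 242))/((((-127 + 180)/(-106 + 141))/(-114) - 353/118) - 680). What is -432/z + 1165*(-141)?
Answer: -181181781429/1098580 ≈ -1.6492e+5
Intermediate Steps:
z = 52731840/80393081 (z = (-337 - 111)/(((53/35)*(-1/114) - 353*1/118) - 680) = -448/(((53*(1/35))*(-1/114) - 353/118) - 680) = -448/(((53/35)*(-1/114) - 353/118) - 680) = -448/((-53/3990 - 353/118) - 680) = -448/(-353681/117705 - 680) = -448/(-80393081/117705) = -448*(-117705/80393081) = 52731840/80393081 ≈ 0.65592)
-432/z + 1165*(-141) = -432/52731840/80393081 + 1165*(-141) = -432*80393081/52731840 - 164265 = -723537729/1098580 - 164265 = -181181781429/1098580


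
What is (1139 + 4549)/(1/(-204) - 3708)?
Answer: -1160352/756433 ≈ -1.5340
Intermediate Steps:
(1139 + 4549)/(1/(-204) - 3708) = 5688/(-1/204 - 3708) = 5688/(-756433/204) = 5688*(-204/756433) = -1160352/756433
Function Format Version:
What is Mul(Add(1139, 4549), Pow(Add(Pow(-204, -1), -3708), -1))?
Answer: Rational(-1160352, 756433) ≈ -1.5340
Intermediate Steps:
Mul(Add(1139, 4549), Pow(Add(Pow(-204, -1), -3708), -1)) = Mul(5688, Pow(Add(Rational(-1, 204), -3708), -1)) = Mul(5688, Pow(Rational(-756433, 204), -1)) = Mul(5688, Rational(-204, 756433)) = Rational(-1160352, 756433)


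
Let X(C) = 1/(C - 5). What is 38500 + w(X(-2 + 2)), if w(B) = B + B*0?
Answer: 192499/5 ≈ 38500.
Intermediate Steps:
X(C) = 1/(-5 + C)
w(B) = B (w(B) = B + 0 = B)
38500 + w(X(-2 + 2)) = 38500 + 1/(-5 + (-2 + 2)) = 38500 + 1/(-5 + 0) = 38500 + 1/(-5) = 38500 - 1/5 = 192499/5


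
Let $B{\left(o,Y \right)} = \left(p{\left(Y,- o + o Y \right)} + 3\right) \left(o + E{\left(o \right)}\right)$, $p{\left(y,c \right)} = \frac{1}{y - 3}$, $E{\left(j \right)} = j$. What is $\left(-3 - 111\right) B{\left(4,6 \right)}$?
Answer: $-3040$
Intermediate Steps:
$p{\left(y,c \right)} = \frac{1}{-3 + y}$
$B{\left(o,Y \right)} = 2 o \left(3 + \frac{1}{-3 + Y}\right)$ ($B{\left(o,Y \right)} = \left(\frac{1}{-3 + Y} + 3\right) \left(o + o\right) = \left(3 + \frac{1}{-3 + Y}\right) 2 o = 2 o \left(3 + \frac{1}{-3 + Y}\right)$)
$\left(-3 - 111\right) B{\left(4,6 \right)} = \left(-3 - 111\right) 2 \cdot 4 \frac{1}{-3 + 6} \left(-8 + 3 \cdot 6\right) = - 114 \cdot 2 \cdot 4 \cdot \frac{1}{3} \left(-8 + 18\right) = - 114 \cdot 2 \cdot 4 \cdot \frac{1}{3} \cdot 10 = \left(-114\right) \frac{80}{3} = -3040$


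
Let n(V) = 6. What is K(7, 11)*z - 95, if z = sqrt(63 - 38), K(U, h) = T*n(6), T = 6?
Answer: 85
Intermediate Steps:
K(U, h) = 36 (K(U, h) = 6*6 = 36)
z = 5 (z = sqrt(25) = 5)
K(7, 11)*z - 95 = 36*5 - 95 = 180 - 95 = 85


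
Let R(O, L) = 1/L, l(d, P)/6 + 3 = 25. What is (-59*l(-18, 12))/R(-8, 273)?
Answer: -2126124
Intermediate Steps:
l(d, P) = 132 (l(d, P) = -18 + 6*25 = -18 + 150 = 132)
(-59*l(-18, 12))/R(-8, 273) = (-59*132)/(1/273) = -7788/1/273 = -7788*273 = -2126124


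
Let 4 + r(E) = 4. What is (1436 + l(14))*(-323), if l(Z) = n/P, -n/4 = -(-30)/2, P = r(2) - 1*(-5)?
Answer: -459952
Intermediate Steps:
r(E) = 0 (r(E) = -4 + 4 = 0)
P = 5 (P = 0 - 1*(-5) = 0 + 5 = 5)
n = -60 (n = -(-20)*(-6/2) = -(-20)*(-6*1/2) = -(-20)*(-3) = -4*15 = -60)
l(Z) = -12 (l(Z) = -60/5 = -60*1/5 = -12)
(1436 + l(14))*(-323) = (1436 - 12)*(-323) = 1424*(-323) = -459952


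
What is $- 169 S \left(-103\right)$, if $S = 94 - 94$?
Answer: $0$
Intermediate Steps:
$S = 0$ ($S = 94 - 94 = 0$)
$- 169 S \left(-103\right) = \left(-169\right) 0 \left(-103\right) = 0 \left(-103\right) = 0$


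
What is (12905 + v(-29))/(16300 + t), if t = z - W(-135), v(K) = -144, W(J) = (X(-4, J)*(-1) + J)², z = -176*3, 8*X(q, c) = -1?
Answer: -116672/22119 ≈ -5.2747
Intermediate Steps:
X(q, c) = -⅛ (X(q, c) = (⅛)*(-1) = -⅛)
z = -528
W(J) = (⅛ + J)² (W(J) = (-⅛*(-1) + J)² = (⅛ + J)²)
t = -1198033/64 (t = -528 - (1 + 8*(-135))²/64 = -528 - (1 - 1080)²/64 = -528 - (-1079)²/64 = -528 - 1164241/64 = -1198033/64 ≈ -18719.)
(12905 + v(-29))/(16300 + t) = (12905 - 144)/(16300 - 1198033/64) = 12761/(-154833/64) = 12761*(-64/154833) = -116672/22119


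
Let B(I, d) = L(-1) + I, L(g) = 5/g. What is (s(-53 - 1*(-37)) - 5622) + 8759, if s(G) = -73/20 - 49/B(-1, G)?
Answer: 188491/60 ≈ 3141.5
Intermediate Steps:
B(I, d) = -5 + I (B(I, d) = 5/(-1) + I = 5*(-1) + I = -5 + I)
s(G) = 271/60 (s(G) = -73/20 - 49/(-5 - 1) = -73*1/20 - 49/(-6) = -73/20 - 49*(-⅙) = -73/20 + 49/6 = 271/60)
(s(-53 - 1*(-37)) - 5622) + 8759 = (271/60 - 5622) + 8759 = -337049/60 + 8759 = 188491/60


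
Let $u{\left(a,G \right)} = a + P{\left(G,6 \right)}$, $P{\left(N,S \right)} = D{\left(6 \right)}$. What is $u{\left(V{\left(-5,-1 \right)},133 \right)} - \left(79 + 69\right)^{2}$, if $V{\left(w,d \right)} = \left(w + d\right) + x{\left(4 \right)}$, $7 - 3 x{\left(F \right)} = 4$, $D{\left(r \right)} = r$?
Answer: $-21903$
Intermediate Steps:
$x{\left(F \right)} = 1$ ($x{\left(F \right)} = \frac{7}{3} - \frac{4}{3} = 1$)
$P{\left(N,S \right)} = 6$
$V{\left(w,d \right)} = 1 + d + w$ ($V{\left(w,d \right)} = \left(w + d\right) + 1 = \left(d + w\right) + 1 = 1 + d + w$)
$u{\left(a,G \right)} = 6 + a$ ($u{\left(a,G \right)} = a + 6 = 6 + a$)
$u{\left(V{\left(-5,-1 \right)},133 \right)} - \left(79 + 69\right)^{2} = \left(6 - 5\right) - \left(79 + 69\right)^{2} = \left(6 - 5\right) - 148^{2} = 1 - 21904 = -21903$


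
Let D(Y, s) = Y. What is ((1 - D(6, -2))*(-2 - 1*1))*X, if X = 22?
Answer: 330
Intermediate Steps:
((1 - D(6, -2))*(-2 - 1*1))*X = ((1 - 1*6)*(-2 - 1*1))*22 = ((1 - 6)*(-2 - 1))*22 = -5*(-3)*22 = 15*22 = 330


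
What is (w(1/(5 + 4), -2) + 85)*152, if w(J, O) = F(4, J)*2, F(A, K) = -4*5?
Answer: 6840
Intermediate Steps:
F(A, K) = -20
w(J, O) = -40 (w(J, O) = -20*2 = -40)
(w(1/(5 + 4), -2) + 85)*152 = (-40 + 85)*152 = 45*152 = 6840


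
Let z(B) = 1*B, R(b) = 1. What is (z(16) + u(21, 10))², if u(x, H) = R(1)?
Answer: 289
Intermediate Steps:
u(x, H) = 1
z(B) = B
(z(16) + u(21, 10))² = (16 + 1)² = 17² = 289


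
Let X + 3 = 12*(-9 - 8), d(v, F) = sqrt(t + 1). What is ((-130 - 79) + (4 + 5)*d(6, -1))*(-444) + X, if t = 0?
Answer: 88593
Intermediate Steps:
d(v, F) = 1 (d(v, F) = sqrt(0 + 1) = sqrt(1) = 1)
X = -207 (X = -3 + 12*(-9 - 8) = -3 + 12*(-17) = -3 - 204 = -207)
((-130 - 79) + (4 + 5)*d(6, -1))*(-444) + X = ((-130 - 79) + (4 + 5)*1)*(-444) - 207 = (-209 + 9*1)*(-444) - 207 = (-209 + 9)*(-444) - 207 = -200*(-444) - 207 = 88800 - 207 = 88593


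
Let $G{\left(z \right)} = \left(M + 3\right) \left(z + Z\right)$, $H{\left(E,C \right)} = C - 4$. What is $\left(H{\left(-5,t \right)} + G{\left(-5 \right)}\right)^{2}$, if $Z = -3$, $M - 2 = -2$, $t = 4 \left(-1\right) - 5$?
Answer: $1369$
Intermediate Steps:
$t = -9$ ($t = -4 - 5 = -9$)
$H{\left(E,C \right)} = -4 + C$
$M = 0$ ($M = 2 - 2 = 0$)
$G{\left(z \right)} = -9 + 3 z$ ($G{\left(z \right)} = \left(0 + 3\right) \left(z - 3\right) = 3 \left(-3 + z\right) = -9 + 3 z$)
$\left(H{\left(-5,t \right)} + G{\left(-5 \right)}\right)^{2} = \left(\left(-4 - 9\right) + \left(-9 + 3 \left(-5\right)\right)\right)^{2} = \left(-13 - 24\right)^{2} = \left(-37\right)^{2} = 1369$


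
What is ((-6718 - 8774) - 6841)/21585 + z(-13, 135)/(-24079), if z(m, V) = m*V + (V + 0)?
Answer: -502788607/519745215 ≈ -0.96737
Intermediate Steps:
z(m, V) = V + V*m (z(m, V) = V*m + V = V + V*m)
((-6718 - 8774) - 6841)/21585 + z(-13, 135)/(-24079) = ((-6718 - 8774) - 6841)/21585 + (135*(1 - 13))/(-24079) = (-15492 - 6841)*(1/21585) + (135*(-12))*(-1/24079) = -22333*1/21585 - 1620*(-1/24079) = -22333/21585 + 1620/24079 = -502788607/519745215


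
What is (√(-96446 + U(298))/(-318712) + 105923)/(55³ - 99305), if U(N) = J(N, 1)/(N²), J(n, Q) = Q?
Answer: 105923/67070 - I*√8564790583/6370052124320 ≈ 1.5793 - 1.4528e-8*I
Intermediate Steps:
U(N) = N⁻² (U(N) = 1/N² = N⁻²)
(√(-96446 + U(298))/(-318712) + 105923)/(55³ - 99305) = (√(-96446 + 298⁻²)/(-318712) + 105923)/(55³ - 99305) = (√(-96446 + 1/88804)*(-1/318712) + 105923)/(166375 - 99305) = (√(-8564790583/88804)*(-1/318712) + 105923)/67070 = ((I*√8564790583/298)*(-1/318712) + 105923)*(1/67070) = (-I*√8564790583/94976176 + 105923)*(1/67070) = (105923 - I*√8564790583/94976176)*(1/67070) = 105923/67070 - I*√8564790583/6370052124320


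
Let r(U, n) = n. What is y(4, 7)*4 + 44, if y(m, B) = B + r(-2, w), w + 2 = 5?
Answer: 84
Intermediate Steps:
w = 3 (w = -2 + 5 = 3)
y(m, B) = 3 + B (y(m, B) = B + 3 = 3 + B)
y(4, 7)*4 + 44 = (3 + 7)*4 + 44 = 10*4 + 44 = 40 + 44 = 84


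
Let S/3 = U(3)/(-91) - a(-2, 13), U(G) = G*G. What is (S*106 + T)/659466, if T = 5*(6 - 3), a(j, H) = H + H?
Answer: -83765/6667934 ≈ -0.012562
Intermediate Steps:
a(j, H) = 2*H
U(G) = G²
T = 15 (T = 5*3 = 15)
S = -7125/91 (S = 3*(3²/(-91) - 2*13) = 3*(9*(-1/91) - 1*26) = 3*(-9/91 - 26) = 3*(-2375/91) = -7125/91 ≈ -78.297)
(S*106 + T)/659466 = (-7125/91*106 + 15)/659466 = (-755250/91 + 15)*(1/659466) = -753885/91*1/659466 = -83765/6667934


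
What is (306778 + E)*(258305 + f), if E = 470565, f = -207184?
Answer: 39738551503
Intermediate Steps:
(306778 + E)*(258305 + f) = (306778 + 470565)*(258305 - 207184) = 777343*51121 = 39738551503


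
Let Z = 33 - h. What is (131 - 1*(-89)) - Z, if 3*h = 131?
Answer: 692/3 ≈ 230.67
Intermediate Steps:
h = 131/3 (h = (1/3)*131 = 131/3 ≈ 43.667)
Z = -32/3 (Z = 33 - 1*131/3 = 33 - 131/3 = -32/3 ≈ -10.667)
(131 - 1*(-89)) - Z = (131 - 1*(-89)) - 1*(-32/3) = (131 + 89) + 32/3 = 220 + 32/3 = 692/3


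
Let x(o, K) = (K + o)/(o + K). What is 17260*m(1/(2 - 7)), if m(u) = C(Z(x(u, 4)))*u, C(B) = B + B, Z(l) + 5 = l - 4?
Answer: 55232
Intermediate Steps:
x(o, K) = 1 (x(o, K) = (K + o)/(K + o) = 1)
Z(l) = -9 + l (Z(l) = -5 + (l - 4) = -5 + (-4 + l) = -9 + l)
C(B) = 2*B
m(u) = -16*u (m(u) = (2*(-9 + 1))*u = (2*(-8))*u = -16*u)
17260*m(1/(2 - 7)) = 17260*(-16/(2 - 7)) = 17260*(-16/(-5)) = 17260*(-16*(-⅕)) = 17260*(16/5) = 55232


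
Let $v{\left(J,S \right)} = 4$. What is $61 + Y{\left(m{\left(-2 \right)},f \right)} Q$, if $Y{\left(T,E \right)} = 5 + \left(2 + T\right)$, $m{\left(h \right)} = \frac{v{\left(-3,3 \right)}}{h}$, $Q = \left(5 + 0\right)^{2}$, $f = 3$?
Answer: $186$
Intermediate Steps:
$Q = 25$ ($Q = 5^{2} = 25$)
$m{\left(h \right)} = \frac{4}{h}$
$Y{\left(T,E \right)} = 7 + T$
$61 + Y{\left(m{\left(-2 \right)},f \right)} Q = 61 + \left(7 + \frac{4}{-2}\right) 25 = 61 + \left(7 + 4 \left(- \frac{1}{2}\right)\right) 25 = 61 + \left(7 - 2\right) 25 = 61 + 5 \cdot 25 = 61 + 125 = 186$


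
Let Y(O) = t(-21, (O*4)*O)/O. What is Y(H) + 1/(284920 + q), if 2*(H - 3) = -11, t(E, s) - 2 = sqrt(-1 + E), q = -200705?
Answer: -67371/84215 - 2*I*sqrt(22)/5 ≈ -0.79999 - 1.8762*I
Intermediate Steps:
t(E, s) = 2 + sqrt(-1 + E)
H = -5/2 (H = 3 + (1/2)*(-11) = 3 - 11/2 = -5/2 ≈ -2.5000)
Y(O) = (2 + I*sqrt(22))/O (Y(O) = (2 + sqrt(-1 - 21))/O = (2 + sqrt(-22))/O = (2 + I*sqrt(22))/O)
Y(H) + 1/(284920 + q) = (2 + I*sqrt(22))/(-5/2) + 1/(284920 - 200705) = -2*(2 + I*sqrt(22))/5 + 1/84215 = (-4/5 - 2*I*sqrt(22)/5) + 1/84215 = -67371/84215 - 2*I*sqrt(22)/5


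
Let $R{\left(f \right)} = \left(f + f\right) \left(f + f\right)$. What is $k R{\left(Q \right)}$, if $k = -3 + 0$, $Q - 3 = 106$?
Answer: $-142572$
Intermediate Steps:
$Q = 109$ ($Q = 3 + 106 = 109$)
$k = -3$
$R{\left(f \right)} = 4 f^{2}$ ($R{\left(f \right)} = 2 f 2 f = 4 f^{2}$)
$k R{\left(Q \right)} = - 3 \cdot 4 \cdot 109^{2} = - 3 \cdot 4 \cdot 11881 = \left(-3\right) 47524 = -142572$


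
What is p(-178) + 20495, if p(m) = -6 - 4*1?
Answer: 20485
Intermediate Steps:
p(m) = -10 (p(m) = -6 - 4 = -10)
p(-178) + 20495 = -10 + 20495 = 20485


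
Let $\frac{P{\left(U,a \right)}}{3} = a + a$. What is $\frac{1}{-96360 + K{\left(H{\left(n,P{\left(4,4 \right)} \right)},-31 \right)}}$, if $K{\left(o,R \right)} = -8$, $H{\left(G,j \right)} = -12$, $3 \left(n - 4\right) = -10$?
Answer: $- \frac{1}{96368} \approx -1.0377 \cdot 10^{-5}$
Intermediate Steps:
$n = \frac{2}{3}$ ($n = 4 + \frac{1}{3} \left(-10\right) = 4 - \frac{10}{3} = \frac{2}{3} \approx 0.66667$)
$P{\left(U,a \right)} = 6 a$ ($P{\left(U,a \right)} = 3 \left(a + a\right) = 3 \cdot 2 a = 6 a$)
$\frac{1}{-96360 + K{\left(H{\left(n,P{\left(4,4 \right)} \right)},-31 \right)}} = \frac{1}{-96360 - 8} = \frac{1}{-96368} = - \frac{1}{96368}$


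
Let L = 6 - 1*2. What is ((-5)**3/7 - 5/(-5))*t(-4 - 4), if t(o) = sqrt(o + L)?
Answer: -236*I/7 ≈ -33.714*I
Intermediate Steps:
L = 4 (L = 6 - 2 = 4)
t(o) = sqrt(4 + o) (t(o) = sqrt(o + 4) = sqrt(4 + o))
((-5)**3/7 - 5/(-5))*t(-4 - 4) = ((-5)**3/7 - 5/(-5))*sqrt(4 + (-4 - 4)) = (-125*1/7 - 5*(-1/5))*sqrt(4 - 8) = (-125/7 + 1)*sqrt(-4) = -236*I/7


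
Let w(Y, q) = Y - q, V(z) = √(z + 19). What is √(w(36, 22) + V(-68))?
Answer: √(14 + 7*I) ≈ 3.8505 + 0.90898*I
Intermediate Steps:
V(z) = √(19 + z)
√(w(36, 22) + V(-68)) = √((36 - 1*22) + √(19 - 68)) = √((36 - 22) + √(-49)) = √(14 + 7*I)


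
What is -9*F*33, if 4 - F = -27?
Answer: -9207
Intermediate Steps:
F = 31 (F = 4 - 1*(-27) = 4 + 27 = 31)
-9*F*33 = -9*31*33 = -279*33 = -9207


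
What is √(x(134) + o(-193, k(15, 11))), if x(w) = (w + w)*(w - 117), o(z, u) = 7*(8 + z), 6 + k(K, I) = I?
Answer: √3261 ≈ 57.105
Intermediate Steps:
k(K, I) = -6 + I
o(z, u) = 56 + 7*z
x(w) = 2*w*(-117 + w) (x(w) = (2*w)*(-117 + w) = 2*w*(-117 + w))
√(x(134) + o(-193, k(15, 11))) = √(2*134*(-117 + 134) + (56 + 7*(-193))) = √(2*134*17 + (56 - 1351)) = √(4556 - 1295) = √3261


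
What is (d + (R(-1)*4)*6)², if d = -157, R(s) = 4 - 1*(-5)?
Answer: 3481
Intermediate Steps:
R(s) = 9 (R(s) = 4 + 5 = 9)
(d + (R(-1)*4)*6)² = (-157 + (9*4)*6)² = (-157 + 36*6)² = (-157 + 216)² = 59² = 3481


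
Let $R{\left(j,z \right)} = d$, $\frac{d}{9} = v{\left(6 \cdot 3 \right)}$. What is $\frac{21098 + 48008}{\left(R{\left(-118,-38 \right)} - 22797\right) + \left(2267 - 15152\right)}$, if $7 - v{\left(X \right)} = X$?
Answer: $- \frac{69106}{35781} \approx -1.9314$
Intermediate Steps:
$v{\left(X \right)} = 7 - X$
$d = -99$ ($d = 9 \left(7 - 6 \cdot 3\right) = 9 \left(7 - 18\right) = 9 \left(-11\right) = -99$)
$R{\left(j,z \right)} = -99$
$\frac{21098 + 48008}{\left(R{\left(-118,-38 \right)} - 22797\right) + \left(2267 - 15152\right)} = \frac{21098 + 48008}{\left(-99 - 22797\right) + \left(2267 - 15152\right)} = \frac{69106}{-22896 + \left(2267 - 15152\right)} = \frac{69106}{-22896 - 12885} = \frac{69106}{-35781} = 69106 \left(- \frac{1}{35781}\right) = - \frac{69106}{35781}$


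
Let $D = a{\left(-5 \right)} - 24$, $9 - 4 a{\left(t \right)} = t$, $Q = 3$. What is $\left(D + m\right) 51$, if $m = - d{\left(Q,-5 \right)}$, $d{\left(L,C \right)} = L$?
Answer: $- \frac{2397}{2} \approx -1198.5$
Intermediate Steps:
$a{\left(t \right)} = \frac{9}{4} - \frac{t}{4}$
$m = -3$ ($m = \left(-1\right) 3 = -3$)
$D = - \frac{41}{2}$ ($D = \left(\frac{9}{4} - - \frac{5}{4}\right) - 24 = \left(\frac{9}{4} + \frac{5}{4}\right) - 24 = \frac{7}{2} - 24 = - \frac{41}{2} \approx -20.5$)
$\left(D + m\right) 51 = \left(- \frac{41}{2} - 3\right) 51 = \left(- \frac{47}{2}\right) 51 = - \frac{2397}{2}$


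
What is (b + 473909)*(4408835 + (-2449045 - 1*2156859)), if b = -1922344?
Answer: 285441637015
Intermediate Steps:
(b + 473909)*(4408835 + (-2449045 - 1*2156859)) = (-1922344 + 473909)*(4408835 + (-2449045 - 1*2156859)) = -1448435*(4408835 + (-2449045 - 2156859)) = -1448435*(4408835 - 4605904) = -1448435*(-197069) = 285441637015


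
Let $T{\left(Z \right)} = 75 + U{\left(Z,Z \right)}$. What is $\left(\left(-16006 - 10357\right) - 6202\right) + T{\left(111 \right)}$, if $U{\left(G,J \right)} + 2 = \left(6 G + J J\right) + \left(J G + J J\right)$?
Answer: $5137$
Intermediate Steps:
$U{\left(G,J \right)} = -2 + 2 J^{2} + 6 G + G J$ ($U{\left(G,J \right)} = -2 + \left(\left(6 G + J J\right) + \left(J G + J J\right)\right) = -2 + \left(\left(6 G + J^{2}\right) + \left(G J + J^{2}\right)\right) = -2 + \left(\left(J^{2} + 6 G\right) + \left(J^{2} + G J\right)\right) = -2 + \left(2 J^{2} + 6 G + G J\right) = -2 + 2 J^{2} + 6 G + G J$)
$T{\left(Z \right)} = 73 + 3 Z^{2} + 6 Z$ ($T{\left(Z \right)} = 75 + \left(-2 + 2 Z^{2} + 6 Z + Z Z\right) = 75 + \left(-2 + 2 Z^{2} + 6 Z + Z^{2}\right) = 75 + \left(-2 + 3 Z^{2} + 6 Z\right) = 73 + 3 Z^{2} + 6 Z$)
$\left(\left(-16006 - 10357\right) - 6202\right) + T{\left(111 \right)} = \left(\left(-16006 - 10357\right) - 6202\right) + \left(73 + 3 \cdot 111^{2} + 6 \cdot 111\right) = \left(-26363 - 6202\right) + \left(73 + 3 \cdot 12321 + 666\right) = -32565 + \left(73 + 36963 + 666\right) = -32565 + 37702 = 5137$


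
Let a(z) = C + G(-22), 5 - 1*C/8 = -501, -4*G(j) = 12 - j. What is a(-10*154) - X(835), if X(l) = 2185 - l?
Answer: 5379/2 ≈ 2689.5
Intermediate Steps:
G(j) = -3 + j/4 (G(j) = -(12 - j)/4 = -3 + j/4)
C = 4048 (C = 40 - 8*(-501) = 40 + 4008 = 4048)
a(z) = 8079/2 (a(z) = 4048 + (-3 + (¼)*(-22)) = 4048 + (-3 - 11/2) = 4048 - 17/2 = 8079/2)
a(-10*154) - X(835) = 8079/2 - (2185 - 1*835) = 8079/2 - (2185 - 835) = 8079/2 - 1*1350 = 8079/2 - 1350 = 5379/2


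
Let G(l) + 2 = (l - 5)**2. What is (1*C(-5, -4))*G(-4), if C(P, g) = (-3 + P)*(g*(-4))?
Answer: -10112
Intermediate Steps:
C(P, g) = -4*g*(-3 + P) (C(P, g) = (-3 + P)*(-4*g) = -4*g*(-3 + P))
G(l) = -2 + (-5 + l)**2 (G(l) = -2 + (l - 5)**2 = -2 + (-5 + l)**2)
(1*C(-5, -4))*G(-4) = (1*(4*(-4)*(3 - 1*(-5))))*(-2 + (-5 - 4)**2) = (1*(4*(-4)*(3 + 5)))*(-2 + (-9)**2) = (1*(4*(-4)*8))*(-2 + 81) = (1*(-128))*79 = -128*79 = -10112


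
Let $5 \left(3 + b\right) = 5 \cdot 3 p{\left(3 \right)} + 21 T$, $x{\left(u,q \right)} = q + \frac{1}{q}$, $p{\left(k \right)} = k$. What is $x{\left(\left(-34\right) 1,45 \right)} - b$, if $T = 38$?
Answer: $- \frac{5426}{45} \approx -120.58$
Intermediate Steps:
$b = \frac{828}{5}$ ($b = -3 + \frac{5 \cdot 3 \cdot 3 + 21 \cdot 38}{5} = -3 + \frac{15 \cdot 3 + 798}{5} = -3 + \frac{45 + 798}{5} = -3 + \frac{1}{5} \cdot 843 = -3 + \frac{843}{5} = \frac{828}{5} \approx 165.6$)
$x{\left(\left(-34\right) 1,45 \right)} - b = \left(45 + \frac{1}{45}\right) - \frac{828}{5} = \frac{2026}{45} - \frac{828}{5} = - \frac{5426}{45}$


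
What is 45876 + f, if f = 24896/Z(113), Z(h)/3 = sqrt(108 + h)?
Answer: 45876 + 24896*sqrt(221)/663 ≈ 46434.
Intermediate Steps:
Z(h) = 3*sqrt(108 + h)
f = 24896*sqrt(221)/663 (f = 24896/((3*sqrt(108 + 113))) = 24896/((3*sqrt(221))) = 24896*(sqrt(221)/663) = 24896*sqrt(221)/663 ≈ 558.23)
45876 + f = 45876 + 24896*sqrt(221)/663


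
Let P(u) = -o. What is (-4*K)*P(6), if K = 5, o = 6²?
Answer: 720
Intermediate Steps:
o = 36
P(u) = -36 (P(u) = -1*36 = -36)
(-4*K)*P(6) = -4*5*(-36) = -20*(-36) = 720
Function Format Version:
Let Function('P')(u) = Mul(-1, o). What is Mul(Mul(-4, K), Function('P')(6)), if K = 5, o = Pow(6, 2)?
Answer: 720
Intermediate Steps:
o = 36
Function('P')(u) = -36 (Function('P')(u) = Mul(-1, 36) = -36)
Mul(Mul(-4, K), Function('P')(6)) = Mul(Mul(-4, 5), -36) = Mul(-20, -36) = 720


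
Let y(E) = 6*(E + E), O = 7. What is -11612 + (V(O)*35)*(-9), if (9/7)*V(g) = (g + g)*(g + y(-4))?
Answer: 129018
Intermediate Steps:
y(E) = 12*E (y(E) = 6*(2*E) = 12*E)
V(g) = 14*g*(-48 + g)/9 (V(g) = 7*((g + g)*(g + 12*(-4)))/9 = 7*((2*g)*(g - 48))/9 = 7*((2*g)*(-48 + g))/9 = 7*(2*g*(-48 + g))/9 = 14*g*(-48 + g)/9)
-11612 + (V(O)*35)*(-9) = -11612 + (((14/9)*7*(-48 + 7))*35)*(-9) = -11612 + (((14/9)*7*(-41))*35)*(-9) = -11612 - 4018/9*35*(-9) = -11612 - 140630/9*(-9) = -11612 + 140630 = 129018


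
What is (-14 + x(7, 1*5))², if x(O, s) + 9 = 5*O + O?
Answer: 361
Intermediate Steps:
x(O, s) = -9 + 6*O (x(O, s) = -9 + (5*O + O) = -9 + 6*O)
(-14 + x(7, 1*5))² = (-14 + (-9 + 6*7))² = (-14 + (-9 + 42))² = (-14 + 33)² = 19² = 361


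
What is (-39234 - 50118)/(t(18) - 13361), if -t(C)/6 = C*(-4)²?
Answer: 89352/15089 ≈ 5.9217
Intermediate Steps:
t(C) = -96*C (t(C) = -6*C*(-4)² = -6*C*16 = -96*C)
(-39234 - 50118)/(t(18) - 13361) = (-39234 - 50118)/(-96*18 - 13361) = -89352/(-1728 - 13361) = -89352/(-15089) = -89352*(-1/15089) = 89352/15089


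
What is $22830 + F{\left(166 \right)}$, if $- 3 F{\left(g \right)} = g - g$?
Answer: $22830$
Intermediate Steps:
$F{\left(g \right)} = 0$ ($F{\left(g \right)} = - \frac{g - g}{3} = \left(- \frac{1}{3}\right) 0 = 0$)
$22830 + F{\left(166 \right)} = 22830 + 0 = 22830$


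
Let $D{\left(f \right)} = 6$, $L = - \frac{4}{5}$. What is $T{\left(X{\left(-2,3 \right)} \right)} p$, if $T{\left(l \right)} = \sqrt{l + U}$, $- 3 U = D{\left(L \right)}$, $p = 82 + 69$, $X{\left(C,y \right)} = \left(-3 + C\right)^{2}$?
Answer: $151 \sqrt{23} \approx 724.17$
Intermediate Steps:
$L = - \frac{4}{5}$ ($L = \left(-4\right) \frac{1}{5} = - \frac{4}{5} \approx -0.8$)
$p = 151$
$U = -2$ ($U = \left(- \frac{1}{3}\right) 6 = -2$)
$T{\left(l \right)} = \sqrt{-2 + l}$ ($T{\left(l \right)} = \sqrt{l - 2} = \sqrt{-2 + l}$)
$T{\left(X{\left(-2,3 \right)} \right)} p = \sqrt{-2 + \left(-3 - 2\right)^{2}} \cdot 151 = \sqrt{-2 + \left(-5\right)^{2}} \cdot 151 = \sqrt{-2 + 25} \cdot 151 = \sqrt{23} \cdot 151 = 151 \sqrt{23}$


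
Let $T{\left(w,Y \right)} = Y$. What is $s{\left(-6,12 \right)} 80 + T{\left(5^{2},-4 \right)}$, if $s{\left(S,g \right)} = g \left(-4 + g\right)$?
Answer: $7676$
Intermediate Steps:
$s{\left(-6,12 \right)} 80 + T{\left(5^{2},-4 \right)} = 12 \left(-4 + 12\right) 80 - 4 = 12 \cdot 8 \cdot 80 - 4 = 96 \cdot 80 - 4 = 7680 - 4 = 7676$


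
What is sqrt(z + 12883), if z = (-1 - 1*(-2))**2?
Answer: 2*sqrt(3221) ≈ 113.51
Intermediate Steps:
z = 1 (z = (-1 + 2)**2 = 1**2 = 1)
sqrt(z + 12883) = sqrt(1 + 12883) = sqrt(12884) = 2*sqrt(3221)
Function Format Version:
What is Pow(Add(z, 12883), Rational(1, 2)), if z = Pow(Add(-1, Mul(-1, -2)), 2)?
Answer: Mul(2, Pow(3221, Rational(1, 2))) ≈ 113.51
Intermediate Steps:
z = 1 (z = Pow(Add(-1, 2), 2) = Pow(1, 2) = 1)
Pow(Add(z, 12883), Rational(1, 2)) = Pow(Add(1, 12883), Rational(1, 2)) = Pow(12884, Rational(1, 2)) = Mul(2, Pow(3221, Rational(1, 2)))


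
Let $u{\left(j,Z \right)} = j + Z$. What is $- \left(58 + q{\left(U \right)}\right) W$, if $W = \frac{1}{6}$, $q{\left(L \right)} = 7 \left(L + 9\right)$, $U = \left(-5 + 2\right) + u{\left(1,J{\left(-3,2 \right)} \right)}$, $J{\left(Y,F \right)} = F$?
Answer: $- \frac{121}{6} \approx -20.167$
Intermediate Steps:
$u{\left(j,Z \right)} = Z + j$
$U = 0$ ($U = \left(-5 + 2\right) + \left(2 + 1\right) = -3 + 3 = 0$)
$q{\left(L \right)} = 63 + 7 L$ ($q{\left(L \right)} = 7 \left(9 + L\right) = 63 + 7 L$)
$W = \frac{1}{6} \approx 0.16667$
$- \left(58 + q{\left(U \right)}\right) W = - \frac{58 + \left(63 + 7 \cdot 0\right)}{6} = - \frac{58 + \left(63 + 0\right)}{6} = - \frac{58 + 63}{6} = - \frac{121}{6}$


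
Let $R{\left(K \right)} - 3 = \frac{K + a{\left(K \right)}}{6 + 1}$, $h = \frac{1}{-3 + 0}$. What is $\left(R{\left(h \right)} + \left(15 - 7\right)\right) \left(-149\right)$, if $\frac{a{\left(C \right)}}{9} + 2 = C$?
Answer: $- \frac{24883}{21} \approx -1184.9$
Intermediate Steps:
$a{\left(C \right)} = -18 + 9 C$
$h = - \frac{1}{3}$ ($h = \frac{1}{-3} = - \frac{1}{3} \approx -0.33333$)
$R{\left(K \right)} = \frac{3}{7} + \frac{10 K}{7}$ ($R{\left(K \right)} = 3 + \frac{K + \left(-18 + 9 K\right)}{6 + 1} = 3 + \frac{-18 + 10 K}{7} = 3 + \left(-18 + 10 K\right) \frac{1}{7} = 3 + \left(- \frac{18}{7} + \frac{10 K}{7}\right) = \frac{3}{7} + \frac{10 K}{7}$)
$\left(R{\left(h \right)} + \left(15 - 7\right)\right) \left(-149\right) = \left(\left(\frac{3}{7} + \frac{10}{7} \left(- \frac{1}{3}\right)\right) + \left(15 - 7\right)\right) \left(-149\right) = \left(\left(\frac{3}{7} - \frac{10}{21}\right) + \left(15 - 7\right)\right) \left(-149\right) = \left(- \frac{1}{21} + 8\right) \left(-149\right) = \frac{167}{21} \left(-149\right) = - \frac{24883}{21}$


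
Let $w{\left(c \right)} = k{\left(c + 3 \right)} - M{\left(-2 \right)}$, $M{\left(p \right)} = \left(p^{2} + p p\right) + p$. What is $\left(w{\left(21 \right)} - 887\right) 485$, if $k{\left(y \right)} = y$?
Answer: $-421465$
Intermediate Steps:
$M{\left(p \right)} = p + 2 p^{2}$ ($M{\left(p \right)} = \left(p^{2} + p^{2}\right) + p = 2 p^{2} + p = p + 2 p^{2}$)
$w{\left(c \right)} = -3 + c$ ($w{\left(c \right)} = \left(c + 3\right) - - 2 \left(1 + 2 \left(-2\right)\right) = \left(3 + c\right) - - 2 \left(1 - 4\right) = \left(3 + c\right) - \left(-2\right) \left(-3\right) = \left(3 + c\right) - 6 = -3 + c$)
$\left(w{\left(21 \right)} - 887\right) 485 = \left(\left(-3 + 21\right) - 887\right) 485 = \left(18 - 887\right) 485 = \left(-869\right) 485 = -421465$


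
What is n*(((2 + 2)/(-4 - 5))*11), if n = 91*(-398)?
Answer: 1593592/9 ≈ 1.7707e+5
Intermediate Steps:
n = -36218
n*(((2 + 2)/(-4 - 5))*11) = -36218*(2 + 2)/(-4 - 5)*11 = -36218*4/(-9)*11 = -36218*4*(-1/9)*11 = -(-144872)*11/9 = -36218*(-44/9) = 1593592/9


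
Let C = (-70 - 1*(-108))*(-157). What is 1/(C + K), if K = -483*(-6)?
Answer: -1/3068 ≈ -0.00032595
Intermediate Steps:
K = 2898
C = -5966 (C = (-70 + 108)*(-157) = 38*(-157) = -5966)
1/(C + K) = 1/(-5966 + 2898) = 1/(-3068) = -1/3068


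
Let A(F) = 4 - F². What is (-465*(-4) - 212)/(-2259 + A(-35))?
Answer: -206/435 ≈ -0.47356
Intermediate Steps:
(-465*(-4) - 212)/(-2259 + A(-35)) = (-465*(-4) - 212)/(-2259 + (4 - 1*(-35)²)) = (1860 - 212)/(-2259 + (4 - 1*1225)) = 1648/(-2259 + (4 - 1225)) = 1648/(-2259 - 1221) = 1648/(-3480) = 1648*(-1/3480) = -206/435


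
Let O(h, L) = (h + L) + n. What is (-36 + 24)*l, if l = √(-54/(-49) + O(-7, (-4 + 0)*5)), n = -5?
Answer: -12*I*√1514/7 ≈ -66.703*I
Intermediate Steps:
O(h, L) = -5 + L + h (O(h, L) = (h + L) - 5 = (L + h) - 5 = -5 + L + h)
l = I*√1514/7 (l = √(-54/(-49) + (-5 + (-4 + 0)*5 - 7)) = √(-54*(-1/49) + (-5 - 4*5 - 7)) = √(54/49 + (-5 - 20 - 7)) = √(54/49 - 32) = √(-1514/49) = I*√1514/7 ≈ 5.5586*I)
(-36 + 24)*l = (-36 + 24)*(I*√1514/7) = -12*I*√1514/7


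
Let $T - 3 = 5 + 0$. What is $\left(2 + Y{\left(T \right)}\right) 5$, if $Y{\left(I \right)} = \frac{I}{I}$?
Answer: $15$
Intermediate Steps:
$T = 8$ ($T = 3 + \left(5 + 0\right) = 3 + 5 = 8$)
$Y{\left(I \right)} = 1$
$\left(2 + Y{\left(T \right)}\right) 5 = \left(2 + 1\right) 5 = 3 \cdot 5 = 15$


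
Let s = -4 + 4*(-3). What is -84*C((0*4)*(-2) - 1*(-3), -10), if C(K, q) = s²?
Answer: -21504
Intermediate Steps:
s = -16 (s = -4 - 12 = -16)
C(K, q) = 256 (C(K, q) = (-16)² = 256)
-84*C((0*4)*(-2) - 1*(-3), -10) = -84*256 = -21504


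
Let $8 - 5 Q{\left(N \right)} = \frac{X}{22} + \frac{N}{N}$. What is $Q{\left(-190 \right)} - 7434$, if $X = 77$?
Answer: $- \frac{74333}{10} \approx -7433.3$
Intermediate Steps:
$Q{\left(N \right)} = \frac{7}{10}$ ($Q{\left(N \right)} = \frac{8}{5} - \frac{\frac{77}{22} + \frac{N}{N}}{5} = \frac{8}{5} - \frac{77 \cdot \frac{1}{22} + 1}{5} = \frac{8}{5} - \frac{\frac{7}{2} + 1}{5} = \frac{8}{5} - \frac{9}{10} = \frac{7}{10}$)
$Q{\left(-190 \right)} - 7434 = \frac{7}{10} - 7434 = - \frac{74333}{10}$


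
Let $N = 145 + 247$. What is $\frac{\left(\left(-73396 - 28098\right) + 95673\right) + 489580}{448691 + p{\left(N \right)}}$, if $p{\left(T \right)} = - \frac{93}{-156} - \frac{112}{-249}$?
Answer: $\frac{6263711532}{5809664611} \approx 1.0782$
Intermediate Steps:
$N = 392$
$p{\left(T \right)} = \frac{13543}{12948}$ ($p{\left(T \right)} = \left(-93\right) \left(- \frac{1}{156}\right) - - \frac{112}{249} = \frac{31}{52} + \frac{112}{249} = \frac{13543}{12948}$)
$\frac{\left(\left(-73396 - 28098\right) + 95673\right) + 489580}{448691 + p{\left(N \right)}} = \frac{\left(\left(-73396 - 28098\right) + 95673\right) + 489580}{448691 + \frac{13543}{12948}} = \frac{\left(-101494 + 95673\right) + 489580}{\frac{5809664611}{12948}} = \left(-5821 + 489580\right) \frac{12948}{5809664611} = 483759 \cdot \frac{12948}{5809664611} = \frac{6263711532}{5809664611}$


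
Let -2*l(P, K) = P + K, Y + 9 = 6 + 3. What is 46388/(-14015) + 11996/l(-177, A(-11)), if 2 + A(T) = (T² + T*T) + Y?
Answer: -339170324/882945 ≈ -384.14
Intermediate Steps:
Y = 0 (Y = -9 + (6 + 3) = -9 + 9 = 0)
A(T) = -2 + 2*T² (A(T) = -2 + ((T² + T*T) + 0) = -2 + ((T² + T²) + 0) = -2 + (2*T² + 0) = -2 + 2*T²)
l(P, K) = -K/2 - P/2 (l(P, K) = -(P + K)/2 = -(K + P)/2 = -K/2 - P/2)
46388/(-14015) + 11996/l(-177, A(-11)) = 46388/(-14015) + 11996/(-(-2 + 2*(-11)²)/2 - ½*(-177)) = 46388*(-1/14015) + 11996/(-(-2 + 2*121)/2 + 177/2) = -46388/14015 + 11996/(-(-2 + 242)/2 + 177/2) = -46388/14015 + 11996/(-½*240 + 177/2) = -46388/14015 + 11996/(-120 + 177/2) = -46388/14015 + 11996/(-63/2) = -46388/14015 + 11996*(-2/63) = -46388/14015 - 23992/63 = -339170324/882945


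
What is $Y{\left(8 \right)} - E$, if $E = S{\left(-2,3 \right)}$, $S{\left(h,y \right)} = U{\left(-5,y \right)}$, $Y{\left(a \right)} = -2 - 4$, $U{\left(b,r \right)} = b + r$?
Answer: $-4$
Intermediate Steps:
$Y{\left(a \right)} = -6$ ($Y{\left(a \right)} = -2 - 4 = -6$)
$S{\left(h,y \right)} = -5 + y$
$E = -2$ ($E = -5 + 3 = -2$)
$Y{\left(8 \right)} - E = -6 - -2 = -6 + 2 = -4$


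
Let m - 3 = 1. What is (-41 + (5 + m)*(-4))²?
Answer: 5929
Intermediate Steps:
m = 4 (m = 3 + 1 = 4)
(-41 + (5 + m)*(-4))² = (-41 + (5 + 4)*(-4))² = (-41 + 9*(-4))² = (-41 - 36)² = (-77)² = 5929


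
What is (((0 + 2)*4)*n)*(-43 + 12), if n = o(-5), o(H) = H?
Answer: 1240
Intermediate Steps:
n = -5
(((0 + 2)*4)*n)*(-43 + 12) = (((0 + 2)*4)*(-5))*(-43 + 12) = ((2*4)*(-5))*(-31) = (8*(-5))*(-31) = -40*(-31) = 1240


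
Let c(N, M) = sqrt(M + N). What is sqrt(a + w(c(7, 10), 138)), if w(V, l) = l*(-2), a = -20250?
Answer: I*sqrt(20526) ≈ 143.27*I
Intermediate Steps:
w(V, l) = -2*l
sqrt(a + w(c(7, 10), 138)) = sqrt(-20250 - 2*138) = sqrt(-20250 - 276) = sqrt(-20526) = I*sqrt(20526)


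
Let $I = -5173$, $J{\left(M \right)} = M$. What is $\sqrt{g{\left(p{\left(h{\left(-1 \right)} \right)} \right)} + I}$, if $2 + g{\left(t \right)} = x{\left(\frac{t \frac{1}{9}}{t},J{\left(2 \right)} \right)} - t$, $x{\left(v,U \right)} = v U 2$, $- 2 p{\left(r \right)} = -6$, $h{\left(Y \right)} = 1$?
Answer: $\frac{i \sqrt{46598}}{3} \approx 71.955 i$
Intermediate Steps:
$p{\left(r \right)} = 3$ ($p{\left(r \right)} = \left(- \frac{1}{2}\right) \left(-6\right) = 3$)
$x{\left(v,U \right)} = 2 U v$ ($x{\left(v,U \right)} = U v 2 = 2 U v$)
$g{\left(t \right)} = - \frac{14}{9} - t$ ($g{\left(t \right)} = -2 - \left(t - \frac{4 \frac{t}{9}}{t}\right) = -2 - \left(- \frac{4}{9} + t\right) = - \frac{14}{9} - t$)
$\sqrt{g{\left(p{\left(h{\left(-1 \right)} \right)} \right)} + I} = \sqrt{\left(- \frac{14}{9} - 3\right) - 5173} = \sqrt{- \frac{41}{9} - 5173} = \sqrt{- \frac{46598}{9}} = \frac{i \sqrt{46598}}{3}$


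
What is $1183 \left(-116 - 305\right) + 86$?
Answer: $-497957$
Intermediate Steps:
$1183 \left(-116 - 305\right) + 86 = 1183 \left(-421\right) + 86 = -498043 + 86 = -497957$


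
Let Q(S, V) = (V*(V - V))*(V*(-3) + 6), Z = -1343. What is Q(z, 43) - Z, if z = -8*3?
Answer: 1343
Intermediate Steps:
z = -24
Q(S, V) = 0 (Q(S, V) = (V*0)*(-3*V + 6) = 0*(6 - 3*V) = 0)
Q(z, 43) - Z = 0 - 1*(-1343) = 0 + 1343 = 1343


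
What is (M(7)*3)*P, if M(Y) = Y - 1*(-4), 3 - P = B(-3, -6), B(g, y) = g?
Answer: 198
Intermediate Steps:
P = 6 (P = 3 - 1*(-3) = 3 + 3 = 6)
M(Y) = 4 + Y (M(Y) = Y + 4 = 4 + Y)
(M(7)*3)*P = ((4 + 7)*3)*6 = (11*3)*6 = 33*6 = 198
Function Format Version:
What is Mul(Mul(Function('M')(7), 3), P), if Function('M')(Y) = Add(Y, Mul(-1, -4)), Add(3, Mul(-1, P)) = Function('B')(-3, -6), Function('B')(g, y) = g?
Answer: 198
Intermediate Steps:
P = 6 (P = Add(3, Mul(-1, -3)) = Add(3, 3) = 6)
Function('M')(Y) = Add(4, Y) (Function('M')(Y) = Add(Y, 4) = Add(4, Y))
Mul(Mul(Function('M')(7), 3), P) = Mul(Mul(Add(4, 7), 3), 6) = Mul(Mul(11, 3), 6) = Mul(33, 6) = 198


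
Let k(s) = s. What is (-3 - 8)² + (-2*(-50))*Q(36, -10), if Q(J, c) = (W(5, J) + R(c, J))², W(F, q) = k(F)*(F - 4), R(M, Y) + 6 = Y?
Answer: 122621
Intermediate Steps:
R(M, Y) = -6 + Y
W(F, q) = F*(-4 + F) (W(F, q) = F*(F - 4) = F*(-4 + F))
Q(J, c) = (-1 + J)² (Q(J, c) = (5*(-4 + 5) + (-6 + J))² = (5*1 + (-6 + J))² = (5 + (-6 + J))² = (-1 + J)²)
(-3 - 8)² + (-2*(-50))*Q(36, -10) = (-3 - 8)² + (-2*(-50))*(-1 + 36)² = (-11)² + 100*35² = 121 + 100*1225 = 121 + 122500 = 122621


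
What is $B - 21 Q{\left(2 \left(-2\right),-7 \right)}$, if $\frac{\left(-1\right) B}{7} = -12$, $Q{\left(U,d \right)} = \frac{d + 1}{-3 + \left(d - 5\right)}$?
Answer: $\frac{378}{5} \approx 75.6$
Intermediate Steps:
$Q{\left(U,d \right)} = \frac{1 + d}{-8 + d}$ ($Q{\left(U,d \right)} = \frac{1 + d}{-3 + \left(-5 + d\right)} = \frac{1 + d}{-8 + d}$)
$B = 84$ ($B = \left(-7\right) \left(-12\right) = 84$)
$B - 21 Q{\left(2 \left(-2\right),-7 \right)} = 84 - 21 \frac{1 - 7}{-8 - 7} = 84 - 21 \frac{1}{-15} \left(-6\right) = 84 - 21 \left(\left(- \frac{1}{15}\right) \left(-6\right)\right) = 84 - \frac{42}{5} = \frac{378}{5}$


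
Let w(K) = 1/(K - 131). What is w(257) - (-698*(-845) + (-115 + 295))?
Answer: -74338739/126 ≈ -5.8999e+5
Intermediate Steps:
w(K) = 1/(-131 + K)
w(257) - (-698*(-845) + (-115 + 295)) = 1/(-131 + 257) - (-698*(-845) + (-115 + 295)) = 1/126 - (589810 + 180) = 1/126 - 1*589990 = 1/126 - 589990 = -74338739/126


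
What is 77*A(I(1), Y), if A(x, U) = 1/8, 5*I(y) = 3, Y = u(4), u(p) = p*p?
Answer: 77/8 ≈ 9.6250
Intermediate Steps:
u(p) = p²
Y = 16 (Y = 4² = 16)
I(y) = ⅗ (I(y) = (⅕)*3 = ⅗)
A(x, U) = ⅛
77*A(I(1), Y) = 77*(⅛) = 77/8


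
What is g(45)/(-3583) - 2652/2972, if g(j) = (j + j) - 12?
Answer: -2433483/2662169 ≈ -0.91410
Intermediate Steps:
g(j) = -12 + 2*j (g(j) = 2*j - 12 = -12 + 2*j)
g(45)/(-3583) - 2652/2972 = (-12 + 2*45)/(-3583) - 2652/2972 = (-12 + 90)*(-1/3583) - 2652*1/2972 = 78*(-1/3583) - 663/743 = -78/3583 - 663/743 = -2433483/2662169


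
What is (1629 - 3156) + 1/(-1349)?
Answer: -2059924/1349 ≈ -1527.0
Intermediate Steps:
(1629 - 3156) + 1/(-1349) = -1527 - 1/1349 = -2059924/1349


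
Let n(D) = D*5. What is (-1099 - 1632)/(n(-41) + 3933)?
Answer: -2731/3728 ≈ -0.73256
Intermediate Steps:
n(D) = 5*D
(-1099 - 1632)/(n(-41) + 3933) = (-1099 - 1632)/(5*(-41) + 3933) = -2731/(-205 + 3933) = -2731/3728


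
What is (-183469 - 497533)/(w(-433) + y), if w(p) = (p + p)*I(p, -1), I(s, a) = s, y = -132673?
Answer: -13898/4945 ≈ -2.8105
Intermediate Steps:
w(p) = 2*p² (w(p) = (p + p)*p = (2*p)*p = 2*p²)
(-183469 - 497533)/(w(-433) + y) = (-183469 - 497533)/(2*(-433)² - 132673) = -681002/(2*187489 - 132673) = -681002/(374978 - 132673) = -681002/242305 = -681002*1/242305 = -13898/4945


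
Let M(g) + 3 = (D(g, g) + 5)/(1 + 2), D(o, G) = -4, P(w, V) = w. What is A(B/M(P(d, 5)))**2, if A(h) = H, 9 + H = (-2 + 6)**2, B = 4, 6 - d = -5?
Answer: 49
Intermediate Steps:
d = 11 (d = 6 - 1*(-5) = 6 + 5 = 11)
M(g) = -8/3 (M(g) = -3 + (-4 + 5)/(1 + 2) = -3 + 1/3 = -8/3)
H = 7 (H = -9 + (-2 + 6)**2 = -9 + 4**2 = -9 + 16 = 7)
A(h) = 7
A(B/M(P(d, 5)))**2 = 7**2 = 49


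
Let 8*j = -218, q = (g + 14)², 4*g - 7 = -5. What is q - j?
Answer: 475/2 ≈ 237.50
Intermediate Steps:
g = ½ (g = 7/4 + (¼)*(-5) = 7/4 - 5/4 = ½ ≈ 0.50000)
q = 841/4 (q = (½ + 14)² = (29/2)² = 841/4 ≈ 210.25)
j = -109/4 (j = (⅛)*(-218) = -109/4 ≈ -27.250)
q - j = 841/4 - 1*(-109/4) = 841/4 + 109/4 = 475/2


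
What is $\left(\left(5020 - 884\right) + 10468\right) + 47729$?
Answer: $62333$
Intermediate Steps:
$\left(\left(5020 - 884\right) + 10468\right) + 47729 = \left(4136 + 10468\right) + 47729 = 14604 + 47729 = 62333$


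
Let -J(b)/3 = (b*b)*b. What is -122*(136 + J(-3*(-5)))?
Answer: 1218658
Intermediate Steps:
J(b) = -3*b³ (J(b) = -3*b*b*b = -3*b²*b = -3*b³)
-122*(136 + J(-3*(-5))) = -122*(136 - 3*(-3*(-5))³) = -122*(136 - 3*15³) = -122*(136 - 3*3375) = -122*(136 - 10125) = -122*(-9989) = 1218658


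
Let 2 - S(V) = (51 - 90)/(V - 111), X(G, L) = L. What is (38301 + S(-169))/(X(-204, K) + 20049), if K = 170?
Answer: 10724801/5661320 ≈ 1.8944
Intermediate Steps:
S(V) = 2 + 39/(-111 + V) (S(V) = 2 - (51 - 90)/(V - 111) = 2 - (-39)/(-111 + V) = 2 + 39/(-111 + V))
(38301 + S(-169))/(X(-204, K) + 20049) = (38301 + (-183 + 2*(-169))/(-111 - 169))/(170 + 20049) = (38301 + (-183 - 338)/(-280))/20219 = (38301 - 1/280*(-521))*(1/20219) = (38301 + 521/280)*(1/20219) = (10724801/280)*(1/20219) = 10724801/5661320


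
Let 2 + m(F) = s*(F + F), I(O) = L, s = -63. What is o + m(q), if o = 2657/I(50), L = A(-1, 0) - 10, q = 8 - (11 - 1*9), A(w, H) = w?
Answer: -10995/11 ≈ -999.54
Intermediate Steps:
q = 6 (q = 8 - (11 - 9) = 8 - 1*2 = 8 - 2 = 6)
L = -11 (L = -1 - 10 = -11)
I(O) = -11
m(F) = -2 - 126*F (m(F) = -2 - 63*(F + F) = -2 - 126*F)
o = -2657/11 (o = 2657/(-11) = 2657*(-1/11) = -2657/11 ≈ -241.55)
o + m(q) = -2657/11 + (-2 - 126*6) = -2657/11 + (-2 - 756) = -2657/11 - 758 = -10995/11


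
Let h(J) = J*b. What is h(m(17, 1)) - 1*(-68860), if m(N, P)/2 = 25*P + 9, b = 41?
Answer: 71648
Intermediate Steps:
m(N, P) = 18 + 50*P (m(N, P) = 2*(25*P + 9) = 2*(9 + 25*P) = 18 + 50*P)
h(J) = 41*J (h(J) = J*41 = 41*J)
h(m(17, 1)) - 1*(-68860) = 41*(18 + 50*1) - 1*(-68860) = 41*(18 + 50) + 68860 = 41*68 + 68860 = 2788 + 68860 = 71648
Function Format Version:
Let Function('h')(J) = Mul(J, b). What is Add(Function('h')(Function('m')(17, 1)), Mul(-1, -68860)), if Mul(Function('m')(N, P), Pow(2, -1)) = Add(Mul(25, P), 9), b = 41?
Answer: 71648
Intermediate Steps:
Function('m')(N, P) = Add(18, Mul(50, P)) (Function('m')(N, P) = Mul(2, Add(Mul(25, P), 9)) = Mul(2, Add(9, Mul(25, P))) = Add(18, Mul(50, P)))
Function('h')(J) = Mul(41, J) (Function('h')(J) = Mul(J, 41) = Mul(41, J))
Add(Function('h')(Function('m')(17, 1)), Mul(-1, -68860)) = Add(Mul(41, Add(18, Mul(50, 1))), Mul(-1, -68860)) = Add(Mul(41, Add(18, 50)), 68860) = Add(Mul(41, 68), 68860) = Add(2788, 68860) = 71648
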